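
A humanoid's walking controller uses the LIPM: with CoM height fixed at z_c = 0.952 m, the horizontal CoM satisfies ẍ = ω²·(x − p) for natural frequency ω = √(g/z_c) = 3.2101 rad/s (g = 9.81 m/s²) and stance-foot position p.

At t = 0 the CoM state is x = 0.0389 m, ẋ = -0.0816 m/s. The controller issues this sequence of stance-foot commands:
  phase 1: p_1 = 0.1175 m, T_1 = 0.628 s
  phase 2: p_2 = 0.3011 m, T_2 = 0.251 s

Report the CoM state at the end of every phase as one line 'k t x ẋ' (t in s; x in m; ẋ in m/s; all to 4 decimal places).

phase 1: p=0.1175, T=0.628, ωT=2.015943, cosh=3.820499, sinh=3.687304; start (x,ẋ)=(0.038900, -0.081600) → end (x,ẋ)=(-0.276522, -1.242111)
phase 2: p=0.3011, T=0.251, ωT=0.805735, cosh=1.342550, sinh=0.895791; start (x,ẋ)=(-0.276522, -1.242111) → end (x,ẋ)=(-0.821002, -3.328592)

1 0.6280 -0.2765 -1.2421
2 0.8790 -0.8210 -3.3286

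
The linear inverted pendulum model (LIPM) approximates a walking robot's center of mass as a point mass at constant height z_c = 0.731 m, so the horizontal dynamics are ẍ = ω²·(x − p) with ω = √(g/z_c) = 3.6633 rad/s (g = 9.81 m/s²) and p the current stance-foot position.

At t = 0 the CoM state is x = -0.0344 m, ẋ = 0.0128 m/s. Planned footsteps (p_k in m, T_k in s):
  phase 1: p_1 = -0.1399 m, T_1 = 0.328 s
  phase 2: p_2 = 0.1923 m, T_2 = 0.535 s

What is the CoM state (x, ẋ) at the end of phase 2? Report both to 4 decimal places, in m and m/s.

phase 1: p=-0.1399, T=0.328, ωT=1.201562, cosh=1.813016, sinh=1.512292; start (x,ẋ)=(-0.034400, 0.012800) → end (x,ẋ)=(0.056657, 0.607674)
phase 2: p=0.1923, T=0.535, ωT=1.959866, cosh=3.619625, sinh=3.478747; start (x,ẋ)=(0.056657, 0.607674) → end (x,ẋ)=(0.278385, 0.470965)

x = 0.2784, ẋ = 0.4710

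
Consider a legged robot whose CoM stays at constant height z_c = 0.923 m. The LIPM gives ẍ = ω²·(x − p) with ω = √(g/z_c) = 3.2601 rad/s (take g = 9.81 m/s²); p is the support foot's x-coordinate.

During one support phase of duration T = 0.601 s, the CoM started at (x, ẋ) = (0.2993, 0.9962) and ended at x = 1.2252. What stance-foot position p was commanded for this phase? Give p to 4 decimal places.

p = 0.3514

ωT = 3.2601·0.601 = 1.959320; cosh(ωT) = 3.617728, sinh(ωT) = 3.476774
x(T) = p + (x₀−p)·cosh(ωT) + (ẋ₀/ω)·sinh(ωT) ⇒ p·(1 − cosh) = x(T) − x₀·cosh − (ẋ₀/ω)·sinh
numerator   = 1.2252 − (0.2993)·3.617728 − (0.9962/3.2601)·3.476774 = -0.919996
denominator = 1 − 3.617728 = -2.617728
p = -0.919996 / -2.617728 = 0.3514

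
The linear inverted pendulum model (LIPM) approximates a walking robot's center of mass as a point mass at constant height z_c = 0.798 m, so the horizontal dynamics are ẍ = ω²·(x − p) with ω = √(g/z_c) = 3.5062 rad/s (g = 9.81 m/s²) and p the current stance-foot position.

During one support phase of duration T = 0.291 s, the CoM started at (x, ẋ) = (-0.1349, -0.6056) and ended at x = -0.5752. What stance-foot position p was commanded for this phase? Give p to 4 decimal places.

p = 0.2738

ωT = 3.5062·0.291 = 1.020304; cosh(ωT) = 1.567262, sinh(ωT) = 1.206777
x(T) = p + (x₀−p)·cosh(ωT) + (ẋ₀/ω)·sinh(ωT) ⇒ p·(1 − cosh) = x(T) − x₀·cosh − (ẋ₀/ω)·sinh
numerator   = -0.5752 − (-0.1349)·1.567262 − (-0.6056/3.5062)·1.206777 = -0.155339
denominator = 1 − 1.567262 = -0.567262
p = -0.155339 / -0.567262 = 0.2738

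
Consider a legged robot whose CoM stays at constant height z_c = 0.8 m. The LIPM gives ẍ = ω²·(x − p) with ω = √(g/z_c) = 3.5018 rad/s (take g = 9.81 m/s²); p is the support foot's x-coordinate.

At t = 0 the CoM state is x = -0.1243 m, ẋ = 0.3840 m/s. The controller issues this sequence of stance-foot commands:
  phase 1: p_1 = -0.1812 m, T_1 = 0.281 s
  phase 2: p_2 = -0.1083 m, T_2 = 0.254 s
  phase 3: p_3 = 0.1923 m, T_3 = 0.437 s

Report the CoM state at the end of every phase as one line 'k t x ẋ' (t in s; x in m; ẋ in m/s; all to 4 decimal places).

phase 1: p=-0.1812, T=0.281, ωT=0.984006, cosh=1.524481, sinh=1.150670; start (x,ẋ)=(-0.124300, 0.384000) → end (x,ẋ)=(0.031723, 0.814674)
phase 2: p=-0.1083, T=0.254, ωT=0.889457, cosh=1.422343, sinh=1.011465; start (x,ẋ)=(0.031723, 0.814674) → end (x,ẋ)=(0.326173, 1.654701)
phase 3: p=0.1923, T=0.437, ωT=1.530287, cosh=2.417987, sinh=2.201513; start (x,ẋ)=(0.326173, 1.654701) → end (x,ẋ)=(1.556280, 5.033104)

1 0.2810 0.0317 0.8147
2 0.5350 0.3262 1.6547
3 0.9720 1.5563 5.0331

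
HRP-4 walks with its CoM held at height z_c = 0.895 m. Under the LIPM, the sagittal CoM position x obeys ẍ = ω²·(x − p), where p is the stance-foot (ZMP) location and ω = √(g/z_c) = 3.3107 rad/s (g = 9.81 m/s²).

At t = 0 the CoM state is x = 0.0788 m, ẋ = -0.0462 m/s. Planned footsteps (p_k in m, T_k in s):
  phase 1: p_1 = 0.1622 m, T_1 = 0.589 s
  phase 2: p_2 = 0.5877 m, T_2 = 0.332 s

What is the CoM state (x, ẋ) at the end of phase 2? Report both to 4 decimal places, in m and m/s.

x = -1.1504, ẋ = -5.2741

phase 1: p=0.1622, T=0.589, ωT=1.950002, cosh=3.585489, sinh=3.443215; start (x,ẋ)=(0.078800, -0.046200) → end (x,ẋ)=(-0.184879, -1.116364)
phase 2: p=0.5877, T=0.332, ωT=1.099152, cosh=1.667387, sinh=1.334234; start (x,ẋ)=(-0.184879, -1.116364) → end (x,ẋ)=(-1.150390, -5.274083)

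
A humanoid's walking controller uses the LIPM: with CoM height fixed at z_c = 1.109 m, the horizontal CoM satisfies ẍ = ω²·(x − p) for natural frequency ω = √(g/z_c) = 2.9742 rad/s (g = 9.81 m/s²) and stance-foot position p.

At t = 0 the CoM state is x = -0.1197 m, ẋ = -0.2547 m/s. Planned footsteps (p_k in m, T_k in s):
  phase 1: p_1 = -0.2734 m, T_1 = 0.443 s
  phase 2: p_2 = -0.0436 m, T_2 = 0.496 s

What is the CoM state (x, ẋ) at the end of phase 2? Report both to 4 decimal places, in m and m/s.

phase 1: p=-0.2734, T=0.443, ωT=1.317571, cosh=2.001062, sinh=1.733277; start (x,ẋ)=(-0.119700, -0.254700) → end (x,ẋ)=(-0.114269, 0.282670)
phase 2: p=-0.0436, T=0.496, ωT=1.475203, cosh=2.300328, sinh=2.071596; start (x,ẋ)=(-0.114269, 0.282670) → end (x,ẋ)=(-0.009275, 0.214821)

x = -0.0093, ẋ = 0.2148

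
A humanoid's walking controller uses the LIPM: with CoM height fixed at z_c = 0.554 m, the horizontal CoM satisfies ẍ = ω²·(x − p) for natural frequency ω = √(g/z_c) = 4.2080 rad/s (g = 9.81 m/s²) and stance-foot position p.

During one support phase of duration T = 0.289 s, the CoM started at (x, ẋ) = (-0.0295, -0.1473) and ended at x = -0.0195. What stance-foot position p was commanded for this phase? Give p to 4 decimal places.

p = -0.1060

ωT = 4.2080·0.289 = 1.216112; cosh(ωT) = 1.835212, sinh(ωT) = 1.538832
x(T) = p + (x₀−p)·cosh(ωT) + (ẋ₀/ω)·sinh(ωT) ⇒ p·(1 − cosh) = x(T) − x₀·cosh − (ẋ₀/ω)·sinh
numerator   = -0.0195 − (-0.0295)·1.835212 − (-0.1473/4.2080)·1.538832 = 0.088505
denominator = 1 − 1.835212 = -0.835212
p = 0.088505 / -0.835212 = -0.1060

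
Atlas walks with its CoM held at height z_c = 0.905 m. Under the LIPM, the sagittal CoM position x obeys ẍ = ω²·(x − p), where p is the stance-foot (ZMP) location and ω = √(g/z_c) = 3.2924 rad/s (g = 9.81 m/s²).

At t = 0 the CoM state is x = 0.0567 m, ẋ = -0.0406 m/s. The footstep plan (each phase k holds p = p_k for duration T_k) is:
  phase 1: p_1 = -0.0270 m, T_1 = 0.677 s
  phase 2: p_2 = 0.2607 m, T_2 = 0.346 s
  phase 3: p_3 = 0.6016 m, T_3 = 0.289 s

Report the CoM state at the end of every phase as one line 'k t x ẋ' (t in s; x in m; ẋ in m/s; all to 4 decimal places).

phase 1: p=-0.0270, T=0.677, ωT=2.228955, cosh=4.698896, sinh=4.591255; start (x,ẋ)=(0.056700, -0.040600) → end (x,ẋ)=(0.309681, 1.074455)
phase 2: p=0.2607, T=0.346, ωT=1.139170, cosh=1.722130, sinh=1.402046; start (x,ẋ)=(0.309681, 1.074455) → end (x,ẋ)=(0.802600, 2.076451)
phase 3: p=0.6016, T=0.289, ωT=0.951504, cosh=1.487880, sinh=1.101720; start (x,ẋ)=(0.802600, 2.076451) → end (x,ẋ)=(1.595498, 3.818600)

1 0.6770 0.3097 1.0745
2 1.0230 0.8026 2.0765
3 1.3120 1.5955 3.8186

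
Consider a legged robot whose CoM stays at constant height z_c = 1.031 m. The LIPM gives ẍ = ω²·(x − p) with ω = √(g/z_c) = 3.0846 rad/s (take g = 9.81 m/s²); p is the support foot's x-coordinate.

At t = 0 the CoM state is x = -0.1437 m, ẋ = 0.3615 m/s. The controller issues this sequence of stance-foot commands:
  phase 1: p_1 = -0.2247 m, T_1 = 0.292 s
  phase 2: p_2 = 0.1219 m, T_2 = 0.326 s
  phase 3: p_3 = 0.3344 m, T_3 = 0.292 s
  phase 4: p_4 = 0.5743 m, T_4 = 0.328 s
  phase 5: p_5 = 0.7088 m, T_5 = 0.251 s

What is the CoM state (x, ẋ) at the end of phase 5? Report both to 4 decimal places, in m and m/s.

phase 1: p=-0.2247, T=0.292, ωT=0.900703, cosh=1.433809, sinh=1.027525; start (x,ẋ)=(-0.143700, 0.361500) → end (x,ẋ)=(0.011859, 0.775052)
phase 2: p=0.1219, T=0.326, ωT=1.005580, cosh=1.549662, sinh=1.183829; start (x,ẋ)=(0.011859, 0.775052) → end (x,ẋ)=(0.248829, 0.799239)
phase 3: p=0.3344, T=0.292, ωT=0.900703, cosh=1.433809, sinh=1.027525; start (x,ẋ)=(0.248829, 0.799239) → end (x,ẋ)=(0.477945, 0.874738)
phase 4: p=0.5743, T=0.328, ωT=1.011749, cosh=1.556995, sinh=1.193412; start (x,ẋ)=(0.477945, 0.874738) → end (x,ẋ)=(0.762707, 1.007262)
phase 5: p=0.7088, T=0.251, ωT=0.774235, cosh=1.314994, sinh=0.853937; start (x,ẋ)=(0.762707, 1.007262) → end (x,ẋ)=(1.058537, 1.466537)

x = 1.0585, ẋ = 1.4665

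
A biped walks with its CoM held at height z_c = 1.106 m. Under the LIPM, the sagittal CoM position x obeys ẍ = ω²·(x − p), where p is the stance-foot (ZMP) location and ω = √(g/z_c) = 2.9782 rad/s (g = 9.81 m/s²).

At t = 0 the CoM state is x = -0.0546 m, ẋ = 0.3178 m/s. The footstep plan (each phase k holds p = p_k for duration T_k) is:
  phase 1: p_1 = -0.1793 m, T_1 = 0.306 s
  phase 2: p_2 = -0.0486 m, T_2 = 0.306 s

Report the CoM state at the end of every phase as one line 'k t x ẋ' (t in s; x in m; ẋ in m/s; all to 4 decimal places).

1 0.3060 0.1121 0.8464
2 0.6120 0.4800 1.7222

phase 1: p=-0.1793, T=0.306, ωT=0.911329, cosh=1.444808, sinh=1.042819; start (x,ẋ)=(-0.054600, 0.317800) → end (x,ẋ)=(0.112145, 0.846444)
phase 2: p=-0.0486, T=0.306, ωT=0.911329, cosh=1.444808, sinh=1.042819; start (x,ẋ)=(0.112145, 0.846444) → end (x,ẋ)=(0.480029, 1.722180)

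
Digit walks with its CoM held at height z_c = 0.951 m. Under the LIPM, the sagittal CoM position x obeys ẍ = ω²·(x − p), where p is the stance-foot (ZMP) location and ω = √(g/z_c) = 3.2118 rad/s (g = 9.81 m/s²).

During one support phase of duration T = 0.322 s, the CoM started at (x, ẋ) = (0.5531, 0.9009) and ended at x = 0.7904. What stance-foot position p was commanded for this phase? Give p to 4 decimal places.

p = 0.7368

ωT = 3.2118·0.322 = 1.034200; cosh(ωT) = 1.584182, sinh(ωT) = 1.228672
x(T) = p + (x₀−p)·cosh(ωT) + (ẋ₀/ω)·sinh(ωT) ⇒ p·(1 − cosh) = x(T) − x₀·cosh − (ẋ₀/ω)·sinh
numerator   = 0.7904 − (0.5531)·1.584182 − (0.9009/3.2118)·1.228672 = -0.430450
denominator = 1 − 1.584182 = -0.584182
p = -0.430450 / -0.584182 = 0.7368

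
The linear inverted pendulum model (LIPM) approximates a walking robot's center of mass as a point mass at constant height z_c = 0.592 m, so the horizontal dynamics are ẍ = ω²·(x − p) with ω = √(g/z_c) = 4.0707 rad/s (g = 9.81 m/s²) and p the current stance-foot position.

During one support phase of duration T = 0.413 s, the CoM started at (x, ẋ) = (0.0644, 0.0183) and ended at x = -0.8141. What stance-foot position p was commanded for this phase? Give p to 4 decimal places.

p = 0.5647

ωT = 4.0707·0.413 = 1.681199; cosh(ωT) = 2.779072, sinh(ωT) = 2.592922
x(T) = p + (x₀−p)·cosh(ωT) + (ẋ₀/ω)·sinh(ωT) ⇒ p·(1 − cosh) = x(T) − x₀·cosh − (ẋ₀/ω)·sinh
numerator   = -0.8141 − (0.0644)·2.779072 − (0.0183/4.0707)·2.592922 = -1.004729
denominator = 1 − 2.779072 = -1.779072
p = -1.004729 / -1.779072 = 0.5647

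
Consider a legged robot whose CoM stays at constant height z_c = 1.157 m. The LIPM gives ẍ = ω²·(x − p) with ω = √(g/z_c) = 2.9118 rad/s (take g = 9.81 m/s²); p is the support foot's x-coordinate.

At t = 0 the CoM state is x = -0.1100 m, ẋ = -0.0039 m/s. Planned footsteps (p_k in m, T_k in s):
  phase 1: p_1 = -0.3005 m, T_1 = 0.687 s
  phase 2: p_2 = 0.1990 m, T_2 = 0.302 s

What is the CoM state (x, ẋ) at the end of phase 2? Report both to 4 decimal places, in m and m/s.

x = 1.1835, ẋ = 3.4389

phase 1: p=-0.3005, T=0.687, ωT=2.000407, cosh=3.763671, sinh=3.628390; start (x,ẋ)=(-0.110000, -0.003900) → end (x,ẋ)=(0.411619, 1.997982)
phase 2: p=0.1990, T=0.302, ωT=0.879364, cosh=1.412206, sinh=0.997159; start (x,ẋ)=(0.411619, 1.997982) → end (x,ẋ)=(1.183481, 3.438910)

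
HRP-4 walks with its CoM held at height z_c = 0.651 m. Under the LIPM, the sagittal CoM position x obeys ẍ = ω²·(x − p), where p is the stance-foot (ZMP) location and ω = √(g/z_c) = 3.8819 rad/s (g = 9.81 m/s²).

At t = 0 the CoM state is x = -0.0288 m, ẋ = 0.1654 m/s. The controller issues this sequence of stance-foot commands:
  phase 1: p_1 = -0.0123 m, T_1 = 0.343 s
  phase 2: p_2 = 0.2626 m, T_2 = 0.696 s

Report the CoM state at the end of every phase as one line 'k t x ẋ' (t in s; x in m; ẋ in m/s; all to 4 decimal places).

phase 1: p=-0.0123, T=0.343, ωT=1.331492, cosh=2.025385, sinh=1.761302; start (x,ẋ)=(-0.028800, 0.165400) → end (x,ẋ)=(0.029327, 0.222185)
phase 2: p=0.2626, T=0.696, ωT=2.701802, cosh=7.486830, sinh=7.419745; start (x,ẋ)=(0.029327, 0.222185) → end (x,ẋ)=(-1.059200, -5.055442)

1 0.3430 0.0293 0.2222
2 1.0390 -1.0592 -5.0554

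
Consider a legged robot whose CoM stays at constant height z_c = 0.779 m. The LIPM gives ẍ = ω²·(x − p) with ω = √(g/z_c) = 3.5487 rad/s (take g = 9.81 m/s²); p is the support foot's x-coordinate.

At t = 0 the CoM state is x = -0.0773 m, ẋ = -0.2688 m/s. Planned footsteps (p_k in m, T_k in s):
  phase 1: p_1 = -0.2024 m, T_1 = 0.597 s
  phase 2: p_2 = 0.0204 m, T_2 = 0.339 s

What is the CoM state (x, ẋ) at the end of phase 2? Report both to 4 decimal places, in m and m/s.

phase 1: p=-0.2024, T=0.597, ωT=2.118574, cosh=4.219734, sinh=4.099531; start (x,ẋ)=(-0.077300, -0.268800) → end (x,ẋ)=(0.014965, 0.685691)
phase 2: p=0.0204, T=0.339, ωT=1.203009, cosh=1.815206, sinh=1.514917; start (x,ẋ)=(0.014965, 0.685691) → end (x,ẋ)=(0.303252, 1.215454)

x = 0.3033, ẋ = 1.2155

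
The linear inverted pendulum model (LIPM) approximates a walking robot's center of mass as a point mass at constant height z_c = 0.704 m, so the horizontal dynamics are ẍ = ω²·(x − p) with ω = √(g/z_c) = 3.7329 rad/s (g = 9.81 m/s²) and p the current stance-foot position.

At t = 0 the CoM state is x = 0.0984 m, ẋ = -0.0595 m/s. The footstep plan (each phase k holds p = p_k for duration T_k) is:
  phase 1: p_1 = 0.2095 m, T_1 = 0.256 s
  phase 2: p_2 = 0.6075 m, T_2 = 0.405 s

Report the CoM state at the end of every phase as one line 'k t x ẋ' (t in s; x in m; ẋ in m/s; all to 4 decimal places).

phase 1: p=0.2095, T=0.256, ωT=0.955622, cosh=1.492431, sinh=1.107858; start (x,ẋ)=(0.098400, -0.059500) → end (x,ẋ)=(0.026032, -0.548256)
phase 2: p=0.6075, T=0.405, ωT=1.511825, cosh=2.377752, sinh=2.157245; start (x,ẋ)=(0.026032, -0.548256) → end (x,ẋ)=(-1.091923, -5.986048)

1 0.2560 0.0260 -0.5483
2 0.6610 -1.0919 -5.9860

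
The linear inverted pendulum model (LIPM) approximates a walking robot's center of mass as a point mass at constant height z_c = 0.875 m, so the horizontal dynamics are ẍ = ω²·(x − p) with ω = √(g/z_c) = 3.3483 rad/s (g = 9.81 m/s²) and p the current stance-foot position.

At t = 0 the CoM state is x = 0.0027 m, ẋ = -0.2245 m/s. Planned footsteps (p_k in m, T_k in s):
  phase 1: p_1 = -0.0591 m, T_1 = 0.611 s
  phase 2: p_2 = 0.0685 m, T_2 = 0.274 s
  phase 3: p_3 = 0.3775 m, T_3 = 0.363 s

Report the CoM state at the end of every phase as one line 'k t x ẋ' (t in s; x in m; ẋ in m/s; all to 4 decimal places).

phase 1: p=-0.0591, T=0.611, ωT=2.045811, cosh=3.932354, sinh=3.803078; start (x,ẋ)=(0.002700, -0.224500) → end (x,ẋ)=(-0.071073, -0.095862)
phase 2: p=0.0685, T=0.274, ωT=0.917434, cosh=1.451202, sinh=1.051659; start (x,ẋ)=(-0.071073, -0.095862) → end (x,ẋ)=(-0.164157, -0.630588)
phase 3: p=0.3775, T=0.363, ωT=1.215433, cosh=1.834167, sinh=1.537586; start (x,ẋ)=(-0.164157, -0.630588) → end (x,ẋ)=(-0.905565, -3.945219)

1 0.6110 -0.0711 -0.0959
2 0.8850 -0.1642 -0.6306
3 1.2480 -0.9056 -3.9452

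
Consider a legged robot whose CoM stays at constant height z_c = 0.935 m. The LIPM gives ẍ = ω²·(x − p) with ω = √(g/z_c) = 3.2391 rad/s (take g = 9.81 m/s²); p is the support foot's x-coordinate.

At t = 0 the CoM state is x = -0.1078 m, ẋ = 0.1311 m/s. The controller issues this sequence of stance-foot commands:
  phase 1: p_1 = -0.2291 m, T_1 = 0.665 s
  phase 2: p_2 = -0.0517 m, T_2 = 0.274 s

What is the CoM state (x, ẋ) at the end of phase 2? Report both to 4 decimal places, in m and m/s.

phase 1: p=-0.2291, T=0.665, ωT=2.154002, cosh=4.367649, sinh=4.251630; start (x,ẋ)=(-0.107800, 0.131100) → end (x,ẋ)=(0.472777, 2.243076)
phase 2: p=-0.0517, T=0.274, ωT=0.887513, cosh=1.420380, sinh=1.008702; start (x,ẋ)=(0.472777, 2.243076) → end (x,ẋ)=(1.391783, 4.899638)

x = 1.3918, ẋ = 4.8996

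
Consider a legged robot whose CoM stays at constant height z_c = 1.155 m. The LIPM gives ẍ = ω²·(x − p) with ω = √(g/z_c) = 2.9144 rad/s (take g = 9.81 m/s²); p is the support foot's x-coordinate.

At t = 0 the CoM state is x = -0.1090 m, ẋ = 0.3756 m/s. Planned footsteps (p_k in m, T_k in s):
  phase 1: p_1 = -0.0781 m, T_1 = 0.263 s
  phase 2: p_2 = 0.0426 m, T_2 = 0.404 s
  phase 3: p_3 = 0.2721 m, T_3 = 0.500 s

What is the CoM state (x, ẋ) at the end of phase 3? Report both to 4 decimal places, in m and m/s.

phase 1: p=-0.0781, T=0.263, ωT=0.766487, cosh=1.308418, sinh=0.843775; start (x,ẋ)=(-0.109000, 0.375600) → end (x,ẋ)=(-0.009787, 0.415455)
phase 2: p=0.0426, T=0.404, ωT=1.177418, cosh=1.777027, sinh=1.468954; start (x,ẋ)=(-0.009787, 0.415455) → end (x,ẋ)=(0.158911, 0.514002)
phase 3: p=0.2721, T=0.500, ωT=1.457200, cosh=2.263404, sinh=2.030516; start (x,ẋ)=(0.158911, 0.514002) → end (x,ẋ)=(0.374022, 0.493571)

x = 0.3740, ẋ = 0.4936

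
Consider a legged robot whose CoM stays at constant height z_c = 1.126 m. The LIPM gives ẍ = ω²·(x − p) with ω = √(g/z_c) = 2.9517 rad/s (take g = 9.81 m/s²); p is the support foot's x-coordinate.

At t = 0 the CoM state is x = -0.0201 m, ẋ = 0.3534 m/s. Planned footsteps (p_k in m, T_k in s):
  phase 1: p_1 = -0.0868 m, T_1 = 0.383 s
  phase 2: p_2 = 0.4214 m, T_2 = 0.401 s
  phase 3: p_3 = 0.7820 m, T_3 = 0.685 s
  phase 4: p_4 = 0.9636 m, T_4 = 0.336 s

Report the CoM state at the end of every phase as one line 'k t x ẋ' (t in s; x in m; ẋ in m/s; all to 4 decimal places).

phase 1: p=-0.0868, T=0.383, ωT=1.130501, cosh=1.710040, sinh=1.387168; start (x,ẋ)=(-0.020100, 0.353400) → end (x,ẋ)=(0.193342, 0.877432)
phase 2: p=0.4214, T=0.401, ωT=1.183632, cosh=1.786190, sinh=1.480025; start (x,ẋ)=(0.193342, 0.877432) → end (x,ẋ)=(0.454002, 0.570967)
phase 3: p=0.7820, T=0.685, ωT=2.021915, cosh=3.842586, sinh=3.710185; start (x,ẋ)=(0.454002, 0.570967) → end (x,ẋ)=(0.239326, -1.398030)
phase 4: p=0.9636, T=0.336, ωT=0.991771, cosh=1.533462, sinh=1.162543; start (x,ẋ)=(0.239326, -1.398030) → end (x,ẋ)=(-0.697669, -4.629159)

1 0.3830 0.1933 0.8774
2 0.7840 0.4540 0.5710
3 1.4690 0.2393 -1.3980
4 1.8050 -0.6977 -4.6292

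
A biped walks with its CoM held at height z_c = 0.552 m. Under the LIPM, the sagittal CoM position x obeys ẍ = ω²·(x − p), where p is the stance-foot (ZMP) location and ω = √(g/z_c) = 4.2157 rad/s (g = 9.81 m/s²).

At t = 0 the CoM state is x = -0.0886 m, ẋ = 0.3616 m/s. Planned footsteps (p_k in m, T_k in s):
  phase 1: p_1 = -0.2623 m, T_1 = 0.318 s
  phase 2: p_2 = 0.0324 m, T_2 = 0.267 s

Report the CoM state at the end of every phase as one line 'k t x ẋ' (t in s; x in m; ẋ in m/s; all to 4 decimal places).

phase 1: p=-0.2623, T=0.318, ωT=1.340593, cosh=2.041499, sinh=1.779808; start (x,ẋ)=(-0.088600, 0.361600) → end (x,ẋ)=(0.244971, 2.041501)
phase 2: p=0.0324, T=0.267, ωT=1.125592, cosh=1.703250, sinh=1.378790; start (x,ẋ)=(0.244971, 2.041501) → end (x,ẋ)=(1.062156, 4.712769)

1 0.3180 0.2450 2.0415
2 0.5850 1.0622 4.7128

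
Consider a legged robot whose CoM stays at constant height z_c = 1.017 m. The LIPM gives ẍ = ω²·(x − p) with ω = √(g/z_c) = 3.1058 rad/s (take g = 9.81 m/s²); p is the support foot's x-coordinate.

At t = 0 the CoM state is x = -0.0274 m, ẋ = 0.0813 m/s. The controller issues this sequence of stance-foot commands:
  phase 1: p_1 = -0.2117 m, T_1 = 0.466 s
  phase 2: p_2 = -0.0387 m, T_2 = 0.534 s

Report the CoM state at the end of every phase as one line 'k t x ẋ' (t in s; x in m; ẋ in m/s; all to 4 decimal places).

1 0.4660 0.2543 1.3319
2 1.0000 1.8438 5.9270

phase 1: p=-0.2117, T=0.466, ωT=1.447303, cosh=2.243418, sinh=2.008214; start (x,ẋ)=(-0.027400, 0.081300) → end (x,ẋ)=(0.254331, 1.331889)
phase 2: p=-0.0387, T=0.534, ωT=1.658497, cosh=2.720919, sinh=2.530494; start (x,ẋ)=(0.254331, 1.331889) → end (x,ẋ)=(1.843788, 5.926951)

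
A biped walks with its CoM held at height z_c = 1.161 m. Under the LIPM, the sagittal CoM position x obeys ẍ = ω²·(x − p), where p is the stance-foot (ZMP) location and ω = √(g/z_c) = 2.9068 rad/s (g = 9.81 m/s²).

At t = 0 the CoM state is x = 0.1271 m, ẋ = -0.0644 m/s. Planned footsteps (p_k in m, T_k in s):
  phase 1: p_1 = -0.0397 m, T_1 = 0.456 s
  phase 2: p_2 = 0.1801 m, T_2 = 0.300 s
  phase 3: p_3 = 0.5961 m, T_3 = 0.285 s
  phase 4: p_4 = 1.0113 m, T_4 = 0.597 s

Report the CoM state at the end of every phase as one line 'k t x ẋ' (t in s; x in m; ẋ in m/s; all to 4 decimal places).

1 0.4560 0.2576 0.7183
2 0.7560 0.5329 1.2316
3 1.0410 0.9025 1.5088
4 1.6380 2.1192 3.5423

phase 1: p=-0.0397, T=0.456, ωT=1.325501, cosh=2.014870, sinh=1.749200; start (x,ẋ)=(0.127100, -0.064400) → end (x,ẋ)=(0.257627, 0.718349)
phase 2: p=0.1801, T=0.300, ωT=0.872040, cosh=1.404941, sinh=0.986844; start (x,ẋ)=(0.257627, 0.718349) → end (x,ẋ)=(0.532897, 1.231629)
phase 3: p=0.5961, T=0.285, ωT=0.828438, cosh=1.363235, sinh=0.926504; start (x,ẋ)=(0.532897, 1.231629) → end (x,ẋ)=(0.902505, 1.508783)
phase 4: p=1.0113, T=0.597, ωT=1.735360, cosh=2.923652, sinh=2.747315; start (x,ẋ)=(0.902505, 1.508783) → end (x,ẋ)=(2.119222, 3.542328)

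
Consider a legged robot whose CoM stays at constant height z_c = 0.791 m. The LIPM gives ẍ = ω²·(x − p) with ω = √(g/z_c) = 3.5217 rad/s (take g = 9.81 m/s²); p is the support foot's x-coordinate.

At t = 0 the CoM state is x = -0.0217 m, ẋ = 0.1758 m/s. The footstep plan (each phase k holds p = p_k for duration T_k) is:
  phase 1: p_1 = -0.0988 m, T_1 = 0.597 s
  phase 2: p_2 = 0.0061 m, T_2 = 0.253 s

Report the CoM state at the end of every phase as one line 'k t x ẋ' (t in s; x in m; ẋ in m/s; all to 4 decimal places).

phase 1: p=-0.0988, T=0.597, ωT=2.102455, cosh=4.154199, sinh=4.032043; start (x,ẋ)=(-0.021700, 0.175800) → end (x,ẋ)=(0.422765, 1.825101)
phase 2: p=0.0061, T=0.253, ωT=0.890990, cosh=1.423896, sinh=1.013646; start (x,ẋ)=(0.422765, 1.825101) → end (x,ẋ)=(1.124703, 4.086145)

1 0.5970 0.4228 1.8251
2 0.8500 1.1247 4.0861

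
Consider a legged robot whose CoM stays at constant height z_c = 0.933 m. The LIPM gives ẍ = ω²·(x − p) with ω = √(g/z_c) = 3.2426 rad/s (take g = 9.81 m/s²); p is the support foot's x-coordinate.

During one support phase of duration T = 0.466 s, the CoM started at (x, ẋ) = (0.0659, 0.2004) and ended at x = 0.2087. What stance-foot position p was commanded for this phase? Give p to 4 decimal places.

ωT = 3.2426·0.466 = 1.511052; cosh(ωT) = 2.376086, sinh(ωT) = 2.155408
x(T) = p + (x₀−p)·cosh(ωT) + (ẋ₀/ω)·sinh(ωT) ⇒ p·(1 − cosh) = x(T) − x₀·cosh − (ẋ₀/ω)·sinh
numerator   = 0.2087 − (0.0659)·2.376086 − (0.2004/3.2426)·2.155408 = -0.081093
denominator = 1 − 2.376086 = -1.376086
p = -0.081093 / -1.376086 = 0.0589

p = 0.0589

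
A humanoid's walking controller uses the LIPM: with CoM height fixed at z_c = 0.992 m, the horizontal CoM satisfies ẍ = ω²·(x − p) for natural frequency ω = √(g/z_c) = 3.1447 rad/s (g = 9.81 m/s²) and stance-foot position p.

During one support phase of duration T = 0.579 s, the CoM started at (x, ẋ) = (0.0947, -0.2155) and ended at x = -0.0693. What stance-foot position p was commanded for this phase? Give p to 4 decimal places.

ωT = 3.1447·0.579 = 1.820781; cosh(ωT) = 3.169291, sinh(ωT) = 3.007392
x(T) = p + (x₀−p)·cosh(ωT) + (ẋ₀/ω)·sinh(ωT) ⇒ p·(1 − cosh) = x(T) − x₀·cosh − (ẋ₀/ω)·sinh
numerator   = -0.0693 − (0.0947)·3.169291 − (-0.2155/3.1447)·3.007392 = -0.163341
denominator = 1 − 3.169291 = -2.169291
p = -0.163341 / -2.169291 = 0.0753

p = 0.0753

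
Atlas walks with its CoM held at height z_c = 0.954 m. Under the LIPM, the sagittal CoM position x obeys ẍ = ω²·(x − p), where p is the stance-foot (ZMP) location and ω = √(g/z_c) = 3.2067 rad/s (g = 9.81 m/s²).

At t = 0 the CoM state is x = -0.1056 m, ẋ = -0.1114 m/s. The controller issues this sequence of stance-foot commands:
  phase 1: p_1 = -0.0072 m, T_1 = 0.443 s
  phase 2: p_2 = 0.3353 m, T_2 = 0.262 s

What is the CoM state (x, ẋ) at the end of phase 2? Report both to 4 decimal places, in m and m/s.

phase 1: p=-0.0072, T=0.443, ωT=1.420568, cosh=2.190524, sinh=1.948947; start (x,ẋ)=(-0.105600, -0.111400) → end (x,ẋ)=(-0.290454, -0.858994)
phase 2: p=0.3353, T=0.262, ωT=0.840155, cosh=1.374185, sinh=0.942542; start (x,ẋ)=(-0.290454, -0.858994) → end (x,ẋ)=(-0.777084, -3.071725)

x = -0.7771, ẋ = -3.0717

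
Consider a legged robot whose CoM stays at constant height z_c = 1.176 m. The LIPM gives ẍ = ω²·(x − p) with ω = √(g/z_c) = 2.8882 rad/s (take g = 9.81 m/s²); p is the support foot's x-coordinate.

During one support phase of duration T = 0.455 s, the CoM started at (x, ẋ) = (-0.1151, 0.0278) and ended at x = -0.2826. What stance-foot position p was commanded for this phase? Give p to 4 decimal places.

ωT = 2.8882·0.455 = 1.314131; cosh(ωT) = 1.995112, sinh(ωT) = 1.726404
x(T) = p + (x₀−p)·cosh(ωT) + (ẋ₀/ω)·sinh(ωT) ⇒ p·(1 − cosh) = x(T) − x₀·cosh − (ẋ₀/ω)·sinh
numerator   = -0.2826 − (-0.1151)·1.995112 − (0.0278/2.8882)·1.726404 = -0.069580
denominator = 1 − 1.995112 = -0.995112
p = -0.069580 / -0.995112 = 0.0699

p = 0.0699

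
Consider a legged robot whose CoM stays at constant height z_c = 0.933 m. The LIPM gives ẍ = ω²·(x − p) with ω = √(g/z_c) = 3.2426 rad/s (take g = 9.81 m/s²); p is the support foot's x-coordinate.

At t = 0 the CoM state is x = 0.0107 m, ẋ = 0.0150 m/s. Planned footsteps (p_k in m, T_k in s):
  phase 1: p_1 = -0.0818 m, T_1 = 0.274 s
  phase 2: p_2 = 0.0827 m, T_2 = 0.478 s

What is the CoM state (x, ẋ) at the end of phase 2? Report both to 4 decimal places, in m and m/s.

x = 0.2379, ẋ = 0.5915

phase 1: p=-0.0818, T=0.274, ωT=0.888472, cosh=1.421348, sinh=1.010065; start (x,ẋ)=(0.010700, 0.015000) → end (x,ẋ)=(0.054347, 0.324279)
phase 2: p=0.0827, T=0.478, ωT=1.549963, cosh=2.461775, sinh=2.249520; start (x,ẋ)=(0.054347, 0.324279) → end (x,ẋ)=(0.237867, 0.591489)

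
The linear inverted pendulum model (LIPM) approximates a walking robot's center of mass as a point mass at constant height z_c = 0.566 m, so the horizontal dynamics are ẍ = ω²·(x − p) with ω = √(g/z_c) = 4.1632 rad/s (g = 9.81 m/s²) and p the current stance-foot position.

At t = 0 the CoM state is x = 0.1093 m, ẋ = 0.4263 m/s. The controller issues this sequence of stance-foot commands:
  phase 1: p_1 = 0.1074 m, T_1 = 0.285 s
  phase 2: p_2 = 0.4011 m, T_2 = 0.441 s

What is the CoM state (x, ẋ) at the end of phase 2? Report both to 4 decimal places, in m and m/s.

phase 1: p=0.1074, T=0.285, ωT=1.186512, cosh=1.790460, sinh=1.485176; start (x,ẋ)=(0.109300, 0.426300) → end (x,ẋ)=(0.262880, 0.775021)
phase 2: p=0.4011, T=0.441, ωT=1.835971, cosh=3.215340, sinh=3.055882; start (x,ẋ)=(0.262880, 0.775021) → end (x,ẋ)=(0.525557, 0.733483)

x = 0.5256, ẋ = 0.7335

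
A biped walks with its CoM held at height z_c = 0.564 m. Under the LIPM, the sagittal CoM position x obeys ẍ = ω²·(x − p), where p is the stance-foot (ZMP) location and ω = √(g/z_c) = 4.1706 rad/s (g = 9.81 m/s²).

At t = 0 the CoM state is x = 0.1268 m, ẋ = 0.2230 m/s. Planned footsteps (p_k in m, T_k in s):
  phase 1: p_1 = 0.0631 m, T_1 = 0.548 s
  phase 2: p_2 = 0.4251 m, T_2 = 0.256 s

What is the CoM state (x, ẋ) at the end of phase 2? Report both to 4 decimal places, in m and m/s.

x = 1.5117, ẋ = 5.0494

phase 1: p=0.0631, T=0.548, ωT=2.285489, cosh=4.966107, sinh=4.864383; start (x,ẋ)=(0.126800, 0.223000) → end (x,ẋ)=(0.639537, 2.399749)
phase 2: p=0.4251, T=0.256, ωT=1.067674, cosh=1.626206, sinh=1.282399; start (x,ẋ)=(0.639537, 2.399749) → end (x,ẋ)=(1.511707, 5.049377)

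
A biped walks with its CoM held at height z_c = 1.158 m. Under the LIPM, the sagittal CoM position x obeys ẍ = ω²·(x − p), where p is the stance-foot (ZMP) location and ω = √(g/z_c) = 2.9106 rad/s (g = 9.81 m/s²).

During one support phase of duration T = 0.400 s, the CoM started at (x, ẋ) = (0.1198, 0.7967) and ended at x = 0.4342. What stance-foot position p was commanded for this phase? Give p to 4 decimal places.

ωT = 2.9106·0.400 = 1.164240; cosh(ωT) = 1.757824, sinh(ωT) = 1.445664
x(T) = p + (x₀−p)·cosh(ωT) + (ẋ₀/ω)·sinh(ωT) ⇒ p·(1 − cosh) = x(T) − x₀·cosh − (ẋ₀/ω)·sinh
numerator   = 0.4342 − (0.1198)·1.757824 − (0.7967/2.9106)·1.445664 = -0.172100
denominator = 1 − 1.757824 = -0.757824
p = -0.172100 / -0.757824 = 0.2271

p = 0.2271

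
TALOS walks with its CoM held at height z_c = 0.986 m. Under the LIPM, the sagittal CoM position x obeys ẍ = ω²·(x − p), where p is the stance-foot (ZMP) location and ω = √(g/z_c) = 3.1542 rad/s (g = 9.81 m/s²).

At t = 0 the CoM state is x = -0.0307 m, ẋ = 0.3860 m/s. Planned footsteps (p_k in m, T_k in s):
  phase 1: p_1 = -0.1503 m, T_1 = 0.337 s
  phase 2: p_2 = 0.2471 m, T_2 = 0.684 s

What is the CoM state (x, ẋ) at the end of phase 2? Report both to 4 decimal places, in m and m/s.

x = 1.5349, ẋ = 4.2073

phase 1: p=-0.1503, T=0.337, ωT=1.062965, cosh=1.620186, sinh=1.274756; start (x,ẋ)=(-0.030700, 0.386000) → end (x,ẋ)=(0.199475, 1.106284)
phase 2: p=0.2471, T=0.684, ωT=2.157473, cosh=4.382434, sinh=4.266817; start (x,ẋ)=(0.199475, 1.106284) → end (x,ẋ)=(1.534901, 4.207255)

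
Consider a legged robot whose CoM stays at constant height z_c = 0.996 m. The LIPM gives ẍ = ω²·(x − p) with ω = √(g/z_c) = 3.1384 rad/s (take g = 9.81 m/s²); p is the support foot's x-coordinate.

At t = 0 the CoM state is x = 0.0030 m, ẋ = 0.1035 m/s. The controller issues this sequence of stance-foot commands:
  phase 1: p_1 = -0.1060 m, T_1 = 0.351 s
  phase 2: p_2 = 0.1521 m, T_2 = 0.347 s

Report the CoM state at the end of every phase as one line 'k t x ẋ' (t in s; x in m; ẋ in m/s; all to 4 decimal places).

phase 1: p=-0.1060, T=0.351, ωT=1.101578, cosh=1.670629, sinh=1.338283; start (x,ẋ)=(0.003000, 0.103500) → end (x,ẋ)=(0.120233, 0.630717)
phase 2: p=0.1521, T=0.347, ωT=1.089025, cosh=1.653960, sinh=1.317415; start (x,ẋ)=(0.120233, 0.630717) → end (x,ẋ)=(0.364152, 0.911425)

1 0.3510 0.1202 0.6307
2 0.6980 0.3642 0.9114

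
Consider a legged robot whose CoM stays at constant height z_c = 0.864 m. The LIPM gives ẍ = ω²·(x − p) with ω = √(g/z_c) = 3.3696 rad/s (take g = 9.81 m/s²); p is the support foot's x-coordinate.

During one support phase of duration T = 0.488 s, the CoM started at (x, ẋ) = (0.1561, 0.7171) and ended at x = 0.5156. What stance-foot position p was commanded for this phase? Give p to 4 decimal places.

ωT = 3.3696·0.488 = 1.644365; cosh(ωT) = 2.685428, sinh(ωT) = 2.492292
x(T) = p + (x₀−p)·cosh(ωT) + (ẋ₀/ω)·sinh(ωT) ⇒ p·(1 − cosh) = x(T) − x₀·cosh − (ẋ₀/ω)·sinh
numerator   = 0.5156 − (0.1561)·2.685428 − (0.7171/3.3696)·2.492292 = -0.433991
denominator = 1 − 2.685428 = -1.685428
p = -0.433991 / -1.685428 = 0.2575

p = 0.2575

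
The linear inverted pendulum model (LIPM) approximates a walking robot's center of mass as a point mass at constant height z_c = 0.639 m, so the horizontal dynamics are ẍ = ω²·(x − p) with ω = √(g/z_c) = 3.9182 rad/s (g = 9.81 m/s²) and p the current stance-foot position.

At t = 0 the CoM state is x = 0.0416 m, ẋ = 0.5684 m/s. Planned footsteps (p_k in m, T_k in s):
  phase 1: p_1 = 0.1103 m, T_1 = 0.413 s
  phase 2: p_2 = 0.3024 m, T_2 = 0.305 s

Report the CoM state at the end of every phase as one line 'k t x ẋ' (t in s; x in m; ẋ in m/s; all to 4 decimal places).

1 0.4130 0.2817 0.8377
2 0.7180 0.5859 1.3889

phase 1: p=0.1103, T=0.413, ωT=1.618217, cosh=2.621169, sinh=2.422917; start (x,ẋ)=(0.041600, 0.568400) → end (x,ẋ)=(0.281710, 0.837671)
phase 2: p=0.3024, T=0.305, ωT=1.195051, cosh=1.803207, sinh=1.500519; start (x,ẋ)=(0.281710, 0.837671) → end (x,ẋ)=(0.585887, 1.388851)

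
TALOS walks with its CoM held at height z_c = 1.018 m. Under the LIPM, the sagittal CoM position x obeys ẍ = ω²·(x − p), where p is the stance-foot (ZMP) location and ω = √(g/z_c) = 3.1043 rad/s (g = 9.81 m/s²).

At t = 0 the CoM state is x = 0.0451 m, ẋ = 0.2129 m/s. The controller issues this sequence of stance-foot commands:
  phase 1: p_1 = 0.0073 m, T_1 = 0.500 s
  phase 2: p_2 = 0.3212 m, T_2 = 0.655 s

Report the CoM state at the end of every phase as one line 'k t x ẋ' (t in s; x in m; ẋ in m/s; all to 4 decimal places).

1 0.5000 0.2552 0.7898
2 1.1550 1.0198 2.2990

phase 1: p=0.0073, T=0.500, ωT=1.552150, cosh=2.466701, sinh=2.254909; start (x,ẋ)=(0.045100, 0.212900) → end (x,ẋ)=(0.255188, 0.789758)
phase 2: p=0.3212, T=0.655, ωT=2.033317, cosh=3.885141, sinh=3.754240; start (x,ẋ)=(0.255188, 0.789758) → end (x,ẋ)=(1.019842, 2.298998)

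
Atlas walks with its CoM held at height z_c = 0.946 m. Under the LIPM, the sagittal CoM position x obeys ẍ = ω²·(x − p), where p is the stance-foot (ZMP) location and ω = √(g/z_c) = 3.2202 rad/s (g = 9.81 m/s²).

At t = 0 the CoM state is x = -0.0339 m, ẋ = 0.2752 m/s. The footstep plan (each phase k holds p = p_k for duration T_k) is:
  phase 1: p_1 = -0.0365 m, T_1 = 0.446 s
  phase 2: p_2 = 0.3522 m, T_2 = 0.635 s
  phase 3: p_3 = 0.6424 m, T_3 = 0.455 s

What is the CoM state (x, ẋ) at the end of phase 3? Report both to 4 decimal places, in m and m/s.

phase 1: p=-0.0365, T=0.446, ωT=1.436209, cosh=2.221277, sinh=1.983449; start (x,ẋ)=(-0.033900, 0.275200) → end (x,ẋ)=(0.138782, 0.627902)
phase 2: p=0.3522, T=0.635, ωT=2.044827, cosh=3.928612, sinh=3.799209; start (x,ẋ)=(0.138782, 0.627902) → end (x,ẋ)=(0.254565, -0.144219)
phase 3: p=0.6424, T=0.455, ωT=1.465191, cosh=2.279702, sinh=2.048668; start (x,ẋ)=(0.254565, -0.144219) → end (x,ẋ)=(-0.333499, -2.887369)

x = -0.3335, ẋ = -2.8874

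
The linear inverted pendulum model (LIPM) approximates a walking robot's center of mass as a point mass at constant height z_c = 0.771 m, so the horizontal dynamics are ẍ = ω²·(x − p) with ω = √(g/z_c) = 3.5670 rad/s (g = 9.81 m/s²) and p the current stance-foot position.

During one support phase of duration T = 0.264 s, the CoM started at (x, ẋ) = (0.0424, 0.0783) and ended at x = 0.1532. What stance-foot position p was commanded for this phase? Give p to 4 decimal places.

ωT = 3.5670·0.264 = 0.941688; cosh(ωT) = 1.477138, sinh(ωT) = 1.087169
x(T) = p + (x₀−p)·cosh(ωT) + (ẋ₀/ω)·sinh(ωT) ⇒ p·(1 − cosh) = x(T) − x₀·cosh − (ẋ₀/ω)·sinh
numerator   = 0.1532 − (0.0424)·1.477138 − (0.0783/3.5670)·1.087169 = 0.066705
denominator = 1 − 1.477138 = -0.477138
p = 0.066705 / -0.477138 = -0.1398

p = -0.1398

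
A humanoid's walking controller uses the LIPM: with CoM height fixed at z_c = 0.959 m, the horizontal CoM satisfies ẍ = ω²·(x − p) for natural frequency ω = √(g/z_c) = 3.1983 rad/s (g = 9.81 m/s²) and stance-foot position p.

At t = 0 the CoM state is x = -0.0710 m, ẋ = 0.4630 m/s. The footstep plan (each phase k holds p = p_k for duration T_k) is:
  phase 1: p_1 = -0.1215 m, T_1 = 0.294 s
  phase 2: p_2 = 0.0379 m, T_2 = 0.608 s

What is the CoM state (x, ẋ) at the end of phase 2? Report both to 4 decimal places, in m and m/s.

x = 1.2144, ẋ = 3.8527

phase 1: p=-0.1215, T=0.294, ωT=0.940300, cosh=1.475630, sinh=1.085120; start (x,ẋ)=(-0.071000, 0.463000) → end (x,ẋ)=(0.110106, 0.858479)
phase 2: p=0.0379, T=0.608, ωT=1.944566, cosh=3.566825, sinh=3.423775; start (x,ẋ)=(0.110106, 0.858479) → end (x,ẋ)=(1.214447, 3.852719)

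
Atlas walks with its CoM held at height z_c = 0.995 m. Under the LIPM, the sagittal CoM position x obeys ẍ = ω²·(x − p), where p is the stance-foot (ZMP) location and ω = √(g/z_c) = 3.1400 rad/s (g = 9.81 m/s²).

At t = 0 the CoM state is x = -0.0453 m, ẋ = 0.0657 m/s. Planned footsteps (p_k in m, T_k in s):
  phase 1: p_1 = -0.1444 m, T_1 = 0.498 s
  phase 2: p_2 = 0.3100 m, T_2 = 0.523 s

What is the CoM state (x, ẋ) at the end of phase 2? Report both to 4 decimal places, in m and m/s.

phase 1: p=-0.1444, T=0.498, ωT=1.563720, cosh=2.492956, sinh=2.283601; start (x,ẋ)=(-0.045300, 0.065700) → end (x,ẋ)=(0.150433, 0.874384)
phase 2: p=0.3100, T=0.523, ωT=1.642220, cosh=2.680088, sinh=2.486538; start (x,ẋ)=(0.150433, 0.874384) → end (x,ẋ)=(0.574764, 1.097572)

x = 0.5748, ẋ = 1.0976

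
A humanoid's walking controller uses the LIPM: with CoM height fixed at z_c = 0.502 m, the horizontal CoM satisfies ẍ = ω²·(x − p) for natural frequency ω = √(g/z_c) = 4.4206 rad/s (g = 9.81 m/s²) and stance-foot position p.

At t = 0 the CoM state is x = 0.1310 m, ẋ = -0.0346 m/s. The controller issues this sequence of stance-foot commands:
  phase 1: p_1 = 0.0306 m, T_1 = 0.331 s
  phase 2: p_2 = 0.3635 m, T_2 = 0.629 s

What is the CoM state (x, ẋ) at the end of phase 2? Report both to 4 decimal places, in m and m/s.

phase 1: p=0.0306, T=0.331, ωT=1.463219, cosh=2.275666, sinh=2.044176; start (x,ẋ)=(0.131000, -0.034600) → end (x,ẋ)=(0.243077, 0.828525)
phase 2: p=0.3635, T=0.629, ωT=2.780557, cosh=8.095006, sinh=8.033002; start (x,ẋ)=(0.243077, 0.828525) → end (x,ẋ)=(0.894250, 2.430612)

x = 0.8942, ẋ = 2.4306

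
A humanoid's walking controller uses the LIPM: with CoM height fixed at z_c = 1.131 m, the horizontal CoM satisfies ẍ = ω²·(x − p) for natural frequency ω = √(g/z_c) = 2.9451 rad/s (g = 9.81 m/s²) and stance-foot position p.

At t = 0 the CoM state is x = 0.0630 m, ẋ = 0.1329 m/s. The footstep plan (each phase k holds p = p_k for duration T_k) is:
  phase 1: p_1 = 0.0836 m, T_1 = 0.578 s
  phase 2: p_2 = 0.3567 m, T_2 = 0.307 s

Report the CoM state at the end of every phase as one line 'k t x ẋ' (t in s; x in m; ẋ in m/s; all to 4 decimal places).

1 0.5780 0.1449 0.2158
2 0.8850 0.1279 -0.3339

phase 1: p=0.0836, T=0.578, ωT=1.702268, cosh=2.834323, sinh=2.652053; start (x,ẋ)=(0.063000, 0.132900) → end (x,ẋ)=(0.144889, 0.215784)
phase 2: p=0.3567, T=0.307, ωT=0.904146, cosh=1.437354, sinh=1.032467; start (x,ẋ)=(0.144889, 0.215784) → end (x,ẋ)=(0.127900, -0.333900)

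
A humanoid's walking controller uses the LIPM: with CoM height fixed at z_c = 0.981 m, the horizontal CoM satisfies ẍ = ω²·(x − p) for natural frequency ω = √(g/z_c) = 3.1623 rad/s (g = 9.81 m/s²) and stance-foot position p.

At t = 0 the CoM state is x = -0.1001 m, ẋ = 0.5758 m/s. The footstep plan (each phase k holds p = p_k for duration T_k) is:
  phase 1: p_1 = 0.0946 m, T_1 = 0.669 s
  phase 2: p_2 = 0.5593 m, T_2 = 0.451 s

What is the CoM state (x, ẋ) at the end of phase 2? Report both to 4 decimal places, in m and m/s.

x = -0.6870, ẋ = -3.5538

phase 1: p=0.0946, T=0.669, ωT=2.115579, cosh=4.207474, sinh=4.086910; start (x,ẋ)=(-0.100100, 0.575800) → end (x,ẋ)=(0.019560, -0.093646)
phase 2: p=0.5593, T=0.451, ωT=1.426197, cosh=2.201530, sinh=1.961309; start (x,ẋ)=(0.019560, -0.093646) → end (x,ẋ)=(-0.687034, -3.553765)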